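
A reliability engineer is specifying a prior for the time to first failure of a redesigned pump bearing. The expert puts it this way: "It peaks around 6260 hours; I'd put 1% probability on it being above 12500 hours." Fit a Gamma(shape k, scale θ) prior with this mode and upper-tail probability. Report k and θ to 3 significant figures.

k ≈ 11.3, θ ≈ 609

Gamma(k,θ) with k>1 has mode (k−1)θ, so θ = 6260/(k−1).
Need P(X < 12500) = 0.99 with θ tied to k this way. Start at k = 2, θ = 6260: P(X<12500) ≈ 0.593.
Too low — raise k to concentrate. Iterating converges to k ≈ 11.3.
Then θ = 6260/(11.3−1) ≈ 609.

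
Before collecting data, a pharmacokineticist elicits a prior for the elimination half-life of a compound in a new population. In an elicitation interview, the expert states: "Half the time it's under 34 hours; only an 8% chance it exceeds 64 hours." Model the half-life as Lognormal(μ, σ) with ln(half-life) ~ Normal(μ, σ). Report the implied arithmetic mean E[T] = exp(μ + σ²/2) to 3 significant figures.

E[T] ≈ 37.6 hours

If T ~ Lognormal(μ,σ) then ln T ~ Normal(μ,σ), so the p-quantile of ln T is μ + z_p·σ.
ln(34) = 3.526 and ln(64) = 4.159; z_{0.5} = 0, z_{0.92} = 1.405.
σ = (4.159 − 3.526)/(1.405 − (0)) = 0.450.
μ = 3.526 − (0)·0.450 = 3.526.
E[T] = exp(μ + σ²/2) = exp(3.526 + 0.1013) = 37.6 hours.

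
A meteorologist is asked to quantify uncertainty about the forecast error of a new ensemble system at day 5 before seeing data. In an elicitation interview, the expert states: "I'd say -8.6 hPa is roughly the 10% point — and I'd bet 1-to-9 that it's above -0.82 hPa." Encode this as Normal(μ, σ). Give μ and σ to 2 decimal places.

μ = -4.71, σ = 3.04

For Normal(μ,σ), the p-quantile is μ + z_p·σ. Here z_{0.1} = -1.282, z_{0.9} = 1.282.
So -8.6 = μ − 1.282σ and -0.82 = μ + 1.282σ.
Subtracting: σ = (-0.82 − -8.6)/(1.282 − (-1.282)) = 3.04.
Then μ = -8.6 − (-1.282)·3.04 = -4.71.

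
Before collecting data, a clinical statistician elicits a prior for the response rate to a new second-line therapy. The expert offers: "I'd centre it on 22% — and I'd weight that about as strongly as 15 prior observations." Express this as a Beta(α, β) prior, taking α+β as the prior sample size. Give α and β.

α = 3.3, β = 11.7

Under the effective-sample-size interpretation, Beta(α, β) has prior mean α/(α+β) and prior sample size α+β.
So α+β = 15 and α/(α+β) = 0.22, giving α = 0.22·15 = 3.3 and β = 15 − 3.3 = 11.7.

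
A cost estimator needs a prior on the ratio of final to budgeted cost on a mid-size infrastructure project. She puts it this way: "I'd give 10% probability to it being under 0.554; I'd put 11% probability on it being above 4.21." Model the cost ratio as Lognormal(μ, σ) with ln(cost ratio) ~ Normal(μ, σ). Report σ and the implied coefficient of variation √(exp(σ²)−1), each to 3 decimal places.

σ ≈ 0.809, CV ≈ 0.961

If T ~ Lognormal(μ,σ) then ln T ~ Normal(μ,σ), so the p-quantile of ln T is μ + z_p·σ.
ln(0.554) = -0.5906 and ln(4.21) = 1.437; z_{0.1} = -1.282, z_{0.89} = 1.227.
σ = (1.437 − -0.5906)/(1.227 − (-1.282)) = 0.809.
μ = -0.5906 − (-1.282)·0.809 = 0.446.
CV = √(exp(σ²)−1) = √(exp(0.6538)−1) = 0.961.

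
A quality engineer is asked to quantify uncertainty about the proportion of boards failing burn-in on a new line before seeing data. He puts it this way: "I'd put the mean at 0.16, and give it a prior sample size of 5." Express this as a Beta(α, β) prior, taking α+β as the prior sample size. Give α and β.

Under the effective-sample-size interpretation, Beta(α, β) has prior mean α/(α+β) and prior sample size α+β.
So α+β = 5 and α/(α+β) = 0.16, giving α = 0.16·5 = 0.8 and β = 5 − 0.8 = 4.2.

α = 0.8, β = 4.2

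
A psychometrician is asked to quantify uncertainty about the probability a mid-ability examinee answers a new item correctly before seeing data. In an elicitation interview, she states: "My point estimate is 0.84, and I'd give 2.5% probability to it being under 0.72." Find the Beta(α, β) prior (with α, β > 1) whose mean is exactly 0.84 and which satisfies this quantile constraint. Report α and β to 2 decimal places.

α ≈ 37.22, β ≈ 7.09

With mean 0.84 fixed, write α = 0.84s, β = 0.16s where s = α+β.
Need P(θ < 0.72) = 0.025 under Beta(0.84s, 0.16s). Normal approximation: (q−m)/√(m(1−m)/s) ≈ z_{0.025} = -1.96, so s ≈ 0.84·0.16·(-1.96)²/(0.72−0.84)² = 35.9.
At s = 35.9: P(θ<0.72) ≈ 0.038. Adjusting to match 0.025 gives s ≈ 44.30.
So α = 0.84·44.30 ≈ 37.22, β = 0.16·44.30 ≈ 7.09.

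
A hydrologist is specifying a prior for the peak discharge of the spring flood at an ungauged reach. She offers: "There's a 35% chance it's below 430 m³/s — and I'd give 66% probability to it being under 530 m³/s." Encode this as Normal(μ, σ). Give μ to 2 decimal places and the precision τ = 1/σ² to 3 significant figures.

For Normal(μ,σ), the p-quantile is μ + z_p·σ. Here z_{0.35} = -0.3853, z_{0.66} = 0.4125.
So 430 = μ − 0.3853σ and 530 = μ + 0.4125σ.
Subtracting: σ = (530 − 430)/(0.4125 − (-0.3853)) = 125.35.
Then μ = 430 − (-0.3853)·125.35 = 478.30.
Precision τ = 1/σ² = 1/125.3² = 6.36e-05.

μ = 478.30, τ = 6.36e-05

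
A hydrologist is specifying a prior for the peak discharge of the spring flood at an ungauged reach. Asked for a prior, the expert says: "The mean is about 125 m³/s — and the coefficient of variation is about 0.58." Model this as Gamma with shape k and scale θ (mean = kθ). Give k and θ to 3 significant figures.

For Gamma(k, scale θ): mean = kθ, variance = kθ², so CV = 1/√k.
CV = 0.58, hence k = 1/CV² = 2.97.
Then θ = mean/k = 125/2.97 = 42.

k ≈ 2.97, θ ≈ 42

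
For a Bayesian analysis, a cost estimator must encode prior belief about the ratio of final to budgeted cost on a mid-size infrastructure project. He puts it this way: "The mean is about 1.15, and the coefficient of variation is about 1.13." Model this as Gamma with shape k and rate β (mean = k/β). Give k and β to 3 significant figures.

k ≈ 0.783, β ≈ 0.681

For Gamma(k, rate β): mean = k/β, variance = k/β², so CV = 1/√k.
CV = 1.13, hence k = 1/CV² = 0.783.
Then β = k/mean = 0.783/1.15 = 0.681.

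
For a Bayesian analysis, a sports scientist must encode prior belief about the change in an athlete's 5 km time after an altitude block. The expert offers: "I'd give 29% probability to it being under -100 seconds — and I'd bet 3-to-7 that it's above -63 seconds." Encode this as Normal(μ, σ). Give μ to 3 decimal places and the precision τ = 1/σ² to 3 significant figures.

The p-quantile of Normal(μ,σ) is μ + z_p·σ, with z_{0.29} = -0.5534 and z_{0.7} = 0.5244.
Eliminate σ: μ = (z₂·x₁ − z₁·x₂)/(z₂ − z₁) = (0.5244·-100 − (-0.5534)·-63)/1.078 = -81.002.
Then σ = (x₂ − x₁)/(z₂ − z₁) = (-63 − -100)/1.078 = 34.330.
Precision τ = 1/σ² = 1/34.33² = 0.000849.

μ = -81.002, τ = 0.000849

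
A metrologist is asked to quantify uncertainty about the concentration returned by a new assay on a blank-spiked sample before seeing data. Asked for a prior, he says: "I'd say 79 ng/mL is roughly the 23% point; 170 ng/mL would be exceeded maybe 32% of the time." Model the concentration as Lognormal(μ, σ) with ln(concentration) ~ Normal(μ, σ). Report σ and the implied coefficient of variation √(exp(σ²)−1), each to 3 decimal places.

σ ≈ 0.635, CV ≈ 0.705

If T ~ Lognormal(μ,σ) then ln T ~ Normal(μ,σ), so the p-quantile of ln T is μ + z_p·σ.
ln(79) = 4.369 and ln(170) = 5.136; z_{0.23} = -0.7388, z_{0.68} = 0.4677.
σ = (5.136 − 4.369)/(0.4677 − (-0.7388)) = 0.635.
μ = 4.369 − (-0.7388)·0.635 = 4.839.
CV = √(exp(σ²)−1) = √(exp(0.4034)−1) = 0.705.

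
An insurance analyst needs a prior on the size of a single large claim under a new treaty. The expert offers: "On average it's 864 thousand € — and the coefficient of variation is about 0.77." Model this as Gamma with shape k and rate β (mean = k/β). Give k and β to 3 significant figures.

k ≈ 1.69, β ≈ 0.00195

For Gamma(k, rate β): mean = k/β, variance = k/β², so CV = 1/√k.
CV = 0.77, hence k = 1/CV² = 1.69.
Then β = k/mean = 1.69/864 = 0.00195.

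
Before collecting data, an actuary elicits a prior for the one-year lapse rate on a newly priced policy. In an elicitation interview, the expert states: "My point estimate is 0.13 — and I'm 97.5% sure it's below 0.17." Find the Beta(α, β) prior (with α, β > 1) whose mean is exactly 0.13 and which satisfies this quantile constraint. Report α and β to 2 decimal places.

α ≈ 39.46, β ≈ 264.07

With mean 0.13 fixed, write α = 0.13s, β = 0.87s where s = α+β.
Need P(θ < 0.17) = 0.975 under Beta(0.13s, 0.87s). Normal approximation: (q−m)/√(m(1−m)/s) ≈ z_{0.975} = 1.96, so s ≈ 0.13·0.87·(1.96)²/(0.17−0.13)² = 271.5.
At s = 271.5: P(θ<0.17) ≈ 0.968. Adjusting to match 0.975 gives s ≈ 303.53.
So α = 0.13·303.53 ≈ 39.46, β = 0.87·303.53 ≈ 264.07.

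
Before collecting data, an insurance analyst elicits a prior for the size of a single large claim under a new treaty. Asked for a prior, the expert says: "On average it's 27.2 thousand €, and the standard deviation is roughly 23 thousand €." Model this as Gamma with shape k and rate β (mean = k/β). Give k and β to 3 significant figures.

For Gamma(k, rate β): mean = k/β, variance = k/β², so CV = 1/√k.
CV = SD/mean = 23/27.2 = 0.8456, hence k = 1/CV² = 1.4.
Then β = k/mean = 1.4/27.2 = 0.0514.

k ≈ 1.4, β ≈ 0.0514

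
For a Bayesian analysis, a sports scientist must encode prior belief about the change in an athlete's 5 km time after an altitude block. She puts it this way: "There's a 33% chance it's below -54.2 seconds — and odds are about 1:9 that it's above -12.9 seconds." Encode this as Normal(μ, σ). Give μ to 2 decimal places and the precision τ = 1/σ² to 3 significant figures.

μ = -43.65, τ = 0.00174

For Normal(μ,σ), the p-quantile is μ + z_p·σ. Here z_{0.33} = -0.4399, z_{0.9} = 1.282.
So -54.2 = μ − 0.4399σ and -12.9 = μ + 1.282σ.
Subtracting: σ = (-12.9 − -54.2)/(1.282 − (-0.4399)) = 23.99.
Then μ = -54.2 − (-0.4399)·23.99 = -43.65.
Precision τ = 1/σ² = 1/23.99² = 0.00174.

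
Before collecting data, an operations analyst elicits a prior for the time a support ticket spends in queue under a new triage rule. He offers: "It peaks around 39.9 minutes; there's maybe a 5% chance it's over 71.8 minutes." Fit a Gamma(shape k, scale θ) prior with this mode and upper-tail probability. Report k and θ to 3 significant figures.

k ≈ 9.07, θ ≈ 4.94

Gamma(k,θ) with k>1 has mode (k−1)θ, so θ = 39.9/(k−1).
Need P(X < 71.8) = 0.95 with θ tied to k this way. Start at k = 2, θ = 39.9: P(X<71.8) ≈ 0.537.
Too low — raise k to concentrate. Iterating converges to k ≈ 9.07.
Then θ = 39.9/(9.07−1) ≈ 4.94.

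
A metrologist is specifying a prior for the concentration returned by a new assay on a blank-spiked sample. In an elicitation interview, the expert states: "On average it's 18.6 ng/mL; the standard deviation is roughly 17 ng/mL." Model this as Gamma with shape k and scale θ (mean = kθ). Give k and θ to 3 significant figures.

k ≈ 1.2, θ ≈ 15.5

For Gamma(k, scale θ): mean = kθ, variance = kθ², so CV = 1/√k.
CV = SD/mean = 17/18.6 = 0.914, hence k = 1/CV² = 1.2.
Then θ = mean/k = 18.6/1.2 = 15.5.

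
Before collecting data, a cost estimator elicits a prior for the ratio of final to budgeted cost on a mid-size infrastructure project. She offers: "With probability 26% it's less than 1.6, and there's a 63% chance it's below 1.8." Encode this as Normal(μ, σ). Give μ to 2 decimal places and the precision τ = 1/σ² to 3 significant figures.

The p-quantile of Normal(μ,σ) is μ + z_p·σ, with z_{0.26} = -0.6433 and z_{0.63} = 0.3319.
Eliminate σ: μ = (z₂·x₁ − z₁·x₂)/(z₂ − z₁) = (0.3319·1.6 − (-0.6433)·1.8)/0.9752 = 1.73.
Then σ = (x₂ − x₁)/(z₂ − z₁) = (1.8 − 1.6)/0.9752 = 0.21.
Precision τ = 1/σ² = 1/0.2051² = 23.8.

μ = 1.73, τ = 23.8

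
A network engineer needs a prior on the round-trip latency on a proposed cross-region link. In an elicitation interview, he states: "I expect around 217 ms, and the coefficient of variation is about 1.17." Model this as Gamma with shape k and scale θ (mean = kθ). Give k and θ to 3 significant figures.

k ≈ 0.731, θ ≈ 297

For Gamma(k, scale θ): mean = kθ, variance = kθ², so CV = 1/√k.
CV = 1.17, hence k = 1/CV² = 0.731.
Then θ = mean/k = 217/0.731 = 297.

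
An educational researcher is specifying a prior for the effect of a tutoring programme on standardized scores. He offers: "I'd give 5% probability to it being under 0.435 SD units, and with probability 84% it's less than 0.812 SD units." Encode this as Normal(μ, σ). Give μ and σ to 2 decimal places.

μ = 0.67, σ = 0.14

The p-quantile of Normal(μ,σ) is μ + z_p·σ, with z_{0.05} = -1.645 and z_{0.84} = 0.9945.
Eliminate σ: μ = (z₂·x₁ − z₁·x₂)/(z₂ − z₁) = (0.9945·0.435 − (-1.645)·0.812)/2.639 = 0.67.
Then σ = (x₂ − x₁)/(z₂ − z₁) = (0.812 − 0.435)/2.639 = 0.14.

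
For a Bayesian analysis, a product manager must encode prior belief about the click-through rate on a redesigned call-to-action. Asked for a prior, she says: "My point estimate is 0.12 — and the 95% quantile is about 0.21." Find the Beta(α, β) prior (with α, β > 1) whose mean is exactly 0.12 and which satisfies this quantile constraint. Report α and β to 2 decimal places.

With mean 0.12 fixed, write α = 0.12s, β = 0.88s where s = α+β.
Need P(θ < 0.21) = 0.95 under Beta(0.12s, 0.88s). Normal approximation: (q−m)/√(m(1−m)/s) ≈ z_{0.95} = 1.64, so s ≈ 0.12·0.88·(1.64)²/(0.21−0.12)² = 35.3.
At s = 35.3: P(θ<0.21) ≈ 0.935. Adjusting to match 0.95 gives s ≈ 42.63.
So α = 0.12·42.63 ≈ 5.12, β = 0.88·42.63 ≈ 37.52.

α ≈ 5.12, β ≈ 37.52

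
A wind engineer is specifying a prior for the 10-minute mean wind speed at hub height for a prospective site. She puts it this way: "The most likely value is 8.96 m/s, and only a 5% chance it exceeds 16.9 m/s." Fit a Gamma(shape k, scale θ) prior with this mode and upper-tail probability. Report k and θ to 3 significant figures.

Gamma(k,θ) with k>1 has mode (k−1)θ, so θ = 8.96/(k−1).
Need P(X < 16.9) = 0.95 with θ tied to k this way. Start at k = 2, θ = 8.96: P(X<16.9) ≈ 0.562.
Too low — raise k to concentrate. Iterating converges to k ≈ 7.91.
Then θ = 8.96/(7.91−1) ≈ 1.3.

k ≈ 7.91, θ ≈ 1.3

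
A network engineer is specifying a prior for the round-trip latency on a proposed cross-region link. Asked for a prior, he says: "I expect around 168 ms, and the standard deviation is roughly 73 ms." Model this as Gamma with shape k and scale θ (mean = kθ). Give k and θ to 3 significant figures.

k ≈ 5.3, θ ≈ 31.7

For Gamma(k, scale θ): mean = kθ, variance = kθ², so CV = 1/√k.
CV = SD/mean = 73/168 = 0.4345, hence k = 1/CV² = 5.3.
Then θ = mean/k = 168/5.3 = 31.7.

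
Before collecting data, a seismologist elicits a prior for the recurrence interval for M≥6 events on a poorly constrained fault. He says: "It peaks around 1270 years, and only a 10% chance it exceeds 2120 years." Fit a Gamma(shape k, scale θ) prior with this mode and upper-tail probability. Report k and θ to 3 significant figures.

k ≈ 8.2, θ ≈ 177

Gamma(k,θ) with k>1 has mode (k−1)θ, so θ = 1270/(k−1).
Need P(X < 2120) = 0.9 with θ tied to k this way. Start at k = 2, θ = 1270: P(X<2120) ≈ 0.497.
Too low — raise k to concentrate. Iterating converges to k ≈ 8.2.
Then θ = 1270/(8.2−1) ≈ 177.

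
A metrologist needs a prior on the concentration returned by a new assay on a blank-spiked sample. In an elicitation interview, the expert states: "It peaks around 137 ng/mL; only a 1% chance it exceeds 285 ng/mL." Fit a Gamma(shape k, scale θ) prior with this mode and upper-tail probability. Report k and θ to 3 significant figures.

k ≈ 10.1, θ ≈ 15.1

Gamma(k,θ) with k>1 has mode (k−1)θ, so θ = 137/(k−1).
Need P(X < 285) = 0.99 with θ tied to k this way. Start at k = 2, θ = 137: P(X<285) ≈ 0.615.
Too low — raise k to concentrate. Iterating converges to k ≈ 10.1.
Then θ = 137/(10.1−1) ≈ 15.1.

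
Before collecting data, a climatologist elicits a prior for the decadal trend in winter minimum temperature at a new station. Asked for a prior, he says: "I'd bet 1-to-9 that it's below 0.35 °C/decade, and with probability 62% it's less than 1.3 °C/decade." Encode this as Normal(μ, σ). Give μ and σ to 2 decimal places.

The p-quantile of Normal(μ,σ) is μ + z_p·σ, with z_{0.1} = -1.282 and z_{0.62} = 0.3055.
Eliminate σ: μ = (z₂·x₁ − z₁·x₂)/(z₂ − z₁) = (0.3055·0.35 − (-1.282)·1.3)/1.587 = 1.12.
Then σ = (x₂ − x₁)/(z₂ − z₁) = (1.3 − 0.35)/1.587 = 0.60.

μ = 1.12, σ = 0.60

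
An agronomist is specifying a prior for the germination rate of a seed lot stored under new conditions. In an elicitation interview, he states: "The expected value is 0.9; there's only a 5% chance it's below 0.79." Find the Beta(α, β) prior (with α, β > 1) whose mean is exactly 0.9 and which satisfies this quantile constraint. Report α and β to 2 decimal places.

With mean 0.9 fixed, write α = 0.9s, β = 0.1s where s = α+β.
Need P(θ < 0.79) = 0.05 under Beta(0.9s, 0.1s). Normal approximation: (q−m)/√(m(1−m)/s) ≈ z_{0.05} = -1.64, so s ≈ 0.9·0.1·(-1.64)²/(0.79−0.9)² = 20.1.
At s = 20.1: P(θ<0.79) ≈ 0.068. Adjusting to match 0.05 gives s ≈ 25.87.
So α = 0.9·25.87 ≈ 23.28, β = 0.1·25.87 ≈ 2.59.

α ≈ 23.28, β ≈ 2.59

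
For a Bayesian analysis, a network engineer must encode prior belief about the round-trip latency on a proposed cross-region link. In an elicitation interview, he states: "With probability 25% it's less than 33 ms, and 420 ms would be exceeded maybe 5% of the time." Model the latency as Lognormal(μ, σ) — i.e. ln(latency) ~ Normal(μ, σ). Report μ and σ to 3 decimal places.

If T ~ Lognormal(μ,σ) then ln T ~ Normal(μ,σ), so the p-quantile of ln T is μ + z_p·σ.
ln(33) = 3.497 and ln(420) = 6.04; z_{0.25} = -0.6745, z_{0.95} = 1.645.
σ = (6.04 − 3.497)/(1.645 − (-0.6745)) = 1.097.
μ = 3.497 − (-0.6745)·1.097 = 4.236.

μ ≈ 4.236, σ ≈ 1.097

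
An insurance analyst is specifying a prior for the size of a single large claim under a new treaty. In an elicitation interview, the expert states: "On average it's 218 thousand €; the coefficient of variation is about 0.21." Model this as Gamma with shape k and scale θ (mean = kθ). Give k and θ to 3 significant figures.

k ≈ 22.7, θ ≈ 9.61

For Gamma(k, scale θ): mean = kθ, variance = kθ², so CV = 1/√k.
CV = 0.21, hence k = 1/CV² = 22.7.
Then θ = mean/k = 218/22.7 = 9.61.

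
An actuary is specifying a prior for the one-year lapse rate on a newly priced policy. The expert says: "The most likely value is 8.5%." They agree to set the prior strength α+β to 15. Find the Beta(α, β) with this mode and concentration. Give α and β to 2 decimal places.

α = 2.10, β = 12.89

For α,β > 1 the Beta mode is (α−1)/(α+β−2). With α+β = 15, the mode is (α−1)/13.
Set (α−1)/13 = 0.085 → α = 1 + 0.085·13 = 2.10.
β = 15 − α = 12.89.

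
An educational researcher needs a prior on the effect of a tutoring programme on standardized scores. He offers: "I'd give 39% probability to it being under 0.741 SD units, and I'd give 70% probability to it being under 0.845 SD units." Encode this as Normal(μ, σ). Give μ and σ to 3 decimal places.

μ = 0.777, σ = 0.129

For Normal(μ,σ), the p-quantile is μ + z_p·σ. Here z_{0.39} = -0.2793, z_{0.7} = 0.5244.
So 0.741 = μ − 0.2793σ and 0.845 = μ + 0.5244σ.
Subtracting: σ = (0.845 − 0.741)/(0.5244 − (-0.2793)) = 0.129.
Then μ = 0.741 − (-0.2793)·0.129 = 0.777.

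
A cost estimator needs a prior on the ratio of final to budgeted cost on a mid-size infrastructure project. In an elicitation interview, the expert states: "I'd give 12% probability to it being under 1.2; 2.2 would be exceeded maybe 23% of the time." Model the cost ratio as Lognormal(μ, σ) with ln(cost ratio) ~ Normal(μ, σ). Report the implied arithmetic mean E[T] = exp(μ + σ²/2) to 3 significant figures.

E[T] ≈ 1.83

If T ~ Lognormal(μ,σ) then ln T ~ Normal(μ,σ), so the p-quantile of ln T is μ + z_p·σ.
ln(1.2) = 0.1823 and ln(2.2) = 0.7885; z_{0.12} = -1.175, z_{0.77} = 0.7388.
σ = (0.7885 − 0.1823)/(0.7388 − (-1.175)) = 0.317.
μ = 0.1823 − (-1.175)·0.317 = 0.554.
E[T] = exp(μ + σ²/2) = exp(0.554 + 0.0502) = 1.83.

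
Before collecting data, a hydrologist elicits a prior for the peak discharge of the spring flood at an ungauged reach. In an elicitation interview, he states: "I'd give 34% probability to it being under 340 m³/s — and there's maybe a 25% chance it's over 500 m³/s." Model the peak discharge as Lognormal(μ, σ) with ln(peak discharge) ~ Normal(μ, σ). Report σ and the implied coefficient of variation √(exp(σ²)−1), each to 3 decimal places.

σ ≈ 0.355, CV ≈ 0.366

If T ~ Lognormal(μ,σ) then ln T ~ Normal(μ,σ), so the p-quantile of ln T is μ + z_p·σ.
ln(340) = 5.829 and ln(500) = 6.215; z_{0.34} = -0.4125, z_{0.75} = 0.6745.
σ = (6.215 − 5.829)/(0.6745 − (-0.4125)) = 0.355.
μ = 5.829 − (-0.4125)·0.355 = 5.975.
CV = √(exp(σ²)−1) = √(exp(0.1259)−1) = 0.366.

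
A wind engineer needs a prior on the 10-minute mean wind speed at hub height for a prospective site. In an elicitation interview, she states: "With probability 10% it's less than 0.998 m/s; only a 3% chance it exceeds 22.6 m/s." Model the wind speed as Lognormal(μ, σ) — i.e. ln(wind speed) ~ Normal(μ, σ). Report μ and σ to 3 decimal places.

μ ≈ 1.262, σ ≈ 0.987

If T ~ Lognormal(μ,σ) then ln T ~ Normal(μ,σ), so the p-quantile of ln T is μ + z_p·σ.
ln(0.998) = -0.002002 and ln(22.6) = 3.118; z_{0.1} = -1.282, z_{0.97} = 1.881.
σ = (3.118 − -0.002002)/(1.881 − (-1.282)) = 0.987.
μ = -0.002002 − (-1.282)·0.987 = 1.262.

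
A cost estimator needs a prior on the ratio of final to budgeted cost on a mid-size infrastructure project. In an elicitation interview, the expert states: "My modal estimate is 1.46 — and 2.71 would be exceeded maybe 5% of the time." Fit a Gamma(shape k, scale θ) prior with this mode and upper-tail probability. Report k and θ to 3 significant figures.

k ≈ 8.28, θ ≈ 0.201

Gamma(k,θ) with k>1 has mode (k−1)θ, so θ = 1.46/(k−1).
Need P(X < 2.71) = 0.95 with θ tied to k this way. Start at k = 2, θ = 1.46: P(X<2.71) ≈ 0.554.
Too low — raise k to concentrate. Iterating converges to k ≈ 8.28.
Then θ = 1.46/(8.28−1) ≈ 0.201.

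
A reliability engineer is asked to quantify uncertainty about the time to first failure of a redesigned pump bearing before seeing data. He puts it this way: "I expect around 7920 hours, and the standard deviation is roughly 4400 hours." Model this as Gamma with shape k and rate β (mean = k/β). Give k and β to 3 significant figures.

k ≈ 3.24, β ≈ 0.000409

For Gamma(k, rate β): mean = k/β, variance = k/β², so CV = 1/√k.
CV = SD/mean = 4400/7920 = 0.5556, hence k = 1/CV² = 3.24.
Then β = k/mean = 3.24/7920 = 0.000409.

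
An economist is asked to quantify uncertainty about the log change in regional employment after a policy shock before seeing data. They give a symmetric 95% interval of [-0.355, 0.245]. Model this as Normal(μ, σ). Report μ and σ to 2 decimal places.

μ = -0.06, σ = 0.15

A symmetric 95% interval runs μ ± z·σ with z = 1.96.
Half-width = 0.3, so σ = 0.3/1.96 = 0.15.
μ is the interval midpoint, -0.06.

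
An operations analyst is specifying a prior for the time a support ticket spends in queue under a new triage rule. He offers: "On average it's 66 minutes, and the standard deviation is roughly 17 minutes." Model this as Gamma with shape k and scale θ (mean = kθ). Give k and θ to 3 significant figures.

k ≈ 15.1, θ ≈ 4.38

For Gamma(k, scale θ): mean = kθ, variance = kθ², so CV = 1/√k.
CV = SD/mean = 17/66 = 0.2576, hence k = 1/CV² = 15.1.
Then θ = mean/k = 66/15.1 = 4.38.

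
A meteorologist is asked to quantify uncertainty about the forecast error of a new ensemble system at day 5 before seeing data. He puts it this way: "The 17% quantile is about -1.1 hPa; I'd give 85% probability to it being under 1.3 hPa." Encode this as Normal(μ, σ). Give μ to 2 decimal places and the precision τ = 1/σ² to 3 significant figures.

μ = 0.05, τ = 0.688

The p-quantile of Normal(μ,σ) is μ + z_p·σ, with z_{0.17} = -0.9542 and z_{0.85} = 1.036.
Eliminate σ: μ = (z₂·x₁ − z₁·x₂)/(z₂ − z₁) = (1.036·-1.1 − (-0.9542)·1.3)/1.991 = 0.05.
Then σ = (x₂ − x₁)/(z₂ − z₁) = (1.3 − -1.1)/1.991 = 1.21.
Precision τ = 1/σ² = 1/1.206² = 0.688.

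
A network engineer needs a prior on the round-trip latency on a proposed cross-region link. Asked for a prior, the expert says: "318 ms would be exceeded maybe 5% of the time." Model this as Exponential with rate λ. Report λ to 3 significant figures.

P(T > 318.0) = e^(−λ·318.0) = 0.05, so λ = −ln(0.05)/318.0 = 0.00942.

λ ≈ 0.00942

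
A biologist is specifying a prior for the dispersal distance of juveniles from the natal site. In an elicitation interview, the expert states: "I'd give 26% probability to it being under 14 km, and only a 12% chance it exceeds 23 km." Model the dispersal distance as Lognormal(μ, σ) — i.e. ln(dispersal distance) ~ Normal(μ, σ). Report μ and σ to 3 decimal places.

μ ≈ 2.815, σ ≈ 0.273

If T ~ Lognormal(μ,σ) then ln T ~ Normal(μ,σ), so the p-quantile of ln T is μ + z_p·σ.
ln(14) = 2.639 and ln(23) = 3.135; z_{0.26} = -0.6433, z_{0.88} = 1.175.
σ = (3.135 − 2.639)/(1.175 − (-0.6433)) = 0.273.
μ = 2.639 − (-0.6433)·0.273 = 2.815.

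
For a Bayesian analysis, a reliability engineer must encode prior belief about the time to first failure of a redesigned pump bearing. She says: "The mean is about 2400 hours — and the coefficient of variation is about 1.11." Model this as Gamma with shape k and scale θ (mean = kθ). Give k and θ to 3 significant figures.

For Gamma(k, scale θ): mean = kθ, variance = kθ², so CV = 1/√k.
CV = 1.11, hence k = 1/CV² = 0.812.
Then θ = mean/k = 2400/0.812 = 2960.

k ≈ 0.812, θ ≈ 2960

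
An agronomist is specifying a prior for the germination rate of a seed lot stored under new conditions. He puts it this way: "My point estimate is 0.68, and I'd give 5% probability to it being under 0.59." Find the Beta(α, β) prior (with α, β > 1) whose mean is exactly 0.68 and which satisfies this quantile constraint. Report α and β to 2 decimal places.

α ≈ 51.85, β ≈ 24.40

With mean 0.68 fixed, write α = 0.68s, β = 0.32s where s = α+β.
Need P(θ < 0.59) = 0.05 under Beta(0.68s, 0.32s). Normal approximation: (q−m)/√(m(1−m)/s) ≈ z_{0.05} = -1.64, so s ≈ 0.68·0.32·(-1.64)²/(0.59−0.68)² = 72.7.
At s = 72.7: P(θ<0.59) ≈ 0.054. Adjusting to match 0.05 gives s ≈ 76.24.
So α = 0.68·76.24 ≈ 51.85, β = 0.32·76.24 ≈ 24.40.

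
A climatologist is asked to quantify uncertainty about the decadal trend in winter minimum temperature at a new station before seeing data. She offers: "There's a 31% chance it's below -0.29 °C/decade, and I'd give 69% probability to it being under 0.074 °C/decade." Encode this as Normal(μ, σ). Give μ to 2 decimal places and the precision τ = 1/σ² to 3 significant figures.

For Normal(μ,σ), the p-quantile is μ + z_p·σ. Here z_{0.31} = -0.4959, z_{0.69} = 0.4959.
So -0.29 = μ − 0.4959σ and 0.074 = μ + 0.4959σ.
Subtracting: σ = (0.074 − -0.29)/(0.4959 − (-0.4959)) = 0.37.
Then μ = -0.29 − (-0.4959)·0.37 = -0.11.
Precision τ = 1/σ² = 1/0.367² = 7.42.

μ = -0.11, τ = 7.42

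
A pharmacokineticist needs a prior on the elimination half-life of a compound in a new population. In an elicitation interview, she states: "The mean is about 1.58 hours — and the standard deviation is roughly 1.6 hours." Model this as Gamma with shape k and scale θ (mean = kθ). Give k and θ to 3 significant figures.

k ≈ 0.975, θ ≈ 1.62

For Gamma(k, scale θ): mean = kθ, variance = kθ², so CV = 1/√k.
CV = SD/mean = 1.6/1.58 = 1.013, hence k = 1/CV² = 0.975.
Then θ = mean/k = 1.58/0.975 = 1.62.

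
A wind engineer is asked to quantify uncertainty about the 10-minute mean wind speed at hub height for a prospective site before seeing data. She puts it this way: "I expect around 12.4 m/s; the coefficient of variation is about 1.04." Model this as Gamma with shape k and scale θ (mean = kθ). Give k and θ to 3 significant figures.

k ≈ 0.925, θ ≈ 13.4

For Gamma(k, scale θ): mean = kθ, variance = kθ², so CV = 1/√k.
CV = 1.04, hence k = 1/CV² = 0.925.
Then θ = mean/k = 12.4/0.925 = 13.4.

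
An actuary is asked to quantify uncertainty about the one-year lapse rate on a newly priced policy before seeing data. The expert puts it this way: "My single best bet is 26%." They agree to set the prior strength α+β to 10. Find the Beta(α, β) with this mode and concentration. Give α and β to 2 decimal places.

For α,β > 1 the Beta mode is (α−1)/(α+β−2). With α+β = 10, the mode is (α−1)/8.
Set (α−1)/8 = 0.26 → α = 1 + 0.26·8 = 3.08.
β = 10 − α = 6.92.

α = 3.08, β = 6.92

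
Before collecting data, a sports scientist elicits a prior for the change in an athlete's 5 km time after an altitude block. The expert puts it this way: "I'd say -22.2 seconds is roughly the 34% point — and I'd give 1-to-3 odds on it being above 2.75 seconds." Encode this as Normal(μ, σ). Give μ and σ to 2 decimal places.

μ = -12.73, σ = 22.95

For Normal(μ,σ), the p-quantile is μ + z_p·σ. Here z_{0.34} = -0.4125, z_{0.75} = 0.6745.
So -22.2 = μ − 0.4125σ and 2.75 = μ + 0.6745σ.
Subtracting: σ = (2.75 − -22.2)/(0.6745 − (-0.4125)) = 22.95.
Then μ = -22.2 − (-0.4125)·22.95 = -12.73.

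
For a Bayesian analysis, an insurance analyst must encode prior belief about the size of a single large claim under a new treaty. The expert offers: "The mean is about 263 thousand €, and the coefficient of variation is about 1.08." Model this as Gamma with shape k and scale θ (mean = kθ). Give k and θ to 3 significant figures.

k ≈ 0.857, θ ≈ 307

For Gamma(k, scale θ): mean = kθ, variance = kθ², so CV = 1/√k.
CV = 1.08, hence k = 1/CV² = 0.857.
Then θ = mean/k = 263/0.857 = 307.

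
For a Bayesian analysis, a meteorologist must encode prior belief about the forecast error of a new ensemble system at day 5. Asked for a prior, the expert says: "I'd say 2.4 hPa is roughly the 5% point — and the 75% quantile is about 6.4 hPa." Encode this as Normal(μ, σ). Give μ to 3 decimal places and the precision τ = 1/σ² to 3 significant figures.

For Normal(μ,σ), the p-quantile is μ + z_p·σ. Here z_{0.05} = -1.645, z_{0.75} = 0.6745.
So 2.4 = μ − 1.645σ and 6.4 = μ + 0.6745σ.
Subtracting: σ = (6.4 − 2.4)/(0.6745 − (-1.645)) = 1.725.
Then μ = 2.4 − (-1.645)·1.725 = 5.237.
Precision τ = 1/σ² = 1/1.725² = 0.336.

μ = 5.237, τ = 0.336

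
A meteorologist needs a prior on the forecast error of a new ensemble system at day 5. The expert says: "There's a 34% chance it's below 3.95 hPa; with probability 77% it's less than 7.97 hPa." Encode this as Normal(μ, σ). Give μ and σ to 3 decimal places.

For Normal(μ,σ), the p-quantile is μ + z_p·σ. Here z_{0.34} = -0.4125, z_{0.77} = 0.7388.
So 3.95 = μ − 0.4125σ and 7.97 = μ + 0.7388σ.
Subtracting: σ = (7.97 − 3.95)/(0.7388 − (-0.4125)) = 3.492.
Then μ = 3.95 − (-0.4125)·3.492 = 5.390.

μ = 5.390, σ = 3.492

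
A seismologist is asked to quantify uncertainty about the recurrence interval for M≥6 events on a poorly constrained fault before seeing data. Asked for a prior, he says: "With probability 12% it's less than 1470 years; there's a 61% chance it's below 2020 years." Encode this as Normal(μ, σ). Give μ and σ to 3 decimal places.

For Normal(μ,σ), the p-quantile is μ + z_p·σ. Here z_{0.12} = -1.175, z_{0.61} = 0.2793.
So 1470 = μ − 1.175σ and 2020 = μ + 0.2793σ.
Subtracting: σ = (2020 − 1470)/(0.2793 − (-1.175)) = 378.187.
Then μ = 1470 − (-1.175)·378.187 = 1914.365.

μ = 1914.365, σ = 378.187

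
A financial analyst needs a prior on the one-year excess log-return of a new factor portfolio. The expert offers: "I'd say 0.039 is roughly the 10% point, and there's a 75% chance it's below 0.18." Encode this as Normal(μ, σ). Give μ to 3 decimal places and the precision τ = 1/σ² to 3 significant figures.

The p-quantile of Normal(μ,σ) is μ + z_p·σ, with z_{0.1} = -1.282 and z_{0.75} = 0.6745.
Eliminate σ: μ = (z₂·x₁ − z₁·x₂)/(z₂ − z₁) = (0.6745·0.039 − (-1.282)·0.18)/1.956 = 0.131.
Then σ = (x₂ − x₁)/(z₂ − z₁) = (0.18 − 0.039)/1.956 = 0.072.
Precision τ = 1/σ² = 1/0.07208² = 192.

μ = 0.131, τ = 192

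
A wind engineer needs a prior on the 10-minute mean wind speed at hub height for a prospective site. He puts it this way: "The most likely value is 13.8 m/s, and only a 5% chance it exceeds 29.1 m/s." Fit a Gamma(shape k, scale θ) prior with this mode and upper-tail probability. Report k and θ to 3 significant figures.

Gamma(k,θ) with k>1 has mode (k−1)θ, so θ = 13.8/(k−1).
Need P(X < 29.1) = 0.95 with θ tied to k this way. Start at k = 2, θ = 13.8: P(X<29.1) ≈ 0.623.
Too low — raise k to concentrate. Iterating converges to k ≈ 5.96.
Then θ = 13.8/(5.96−1) ≈ 2.78.

k ≈ 5.96, θ ≈ 2.78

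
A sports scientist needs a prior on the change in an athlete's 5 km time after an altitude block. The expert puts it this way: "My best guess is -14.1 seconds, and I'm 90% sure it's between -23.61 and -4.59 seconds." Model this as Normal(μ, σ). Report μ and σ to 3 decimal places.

A symmetric 90% interval runs μ ± z·σ with z = 1.645.
Half-width = 9.51, so σ = 9.51/1.645 = 5.782.
μ is the stated best guess, -14.100.

μ = -14.100, σ = 5.782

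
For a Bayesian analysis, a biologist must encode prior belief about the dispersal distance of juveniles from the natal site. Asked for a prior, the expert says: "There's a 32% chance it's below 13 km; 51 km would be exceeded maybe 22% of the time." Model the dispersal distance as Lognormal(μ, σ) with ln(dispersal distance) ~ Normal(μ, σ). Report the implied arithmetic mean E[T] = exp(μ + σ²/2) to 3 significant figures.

If T ~ Lognormal(μ,σ) then ln T ~ Normal(μ,σ), so the p-quantile of ln T is μ + z_p·σ.
ln(13) = 2.565 and ln(51) = 3.932; z_{0.32} = -0.4677, z_{0.78} = 0.7722.
σ = (3.932 − 2.565)/(0.7722 − (-0.4677)) = 1.102.
μ = 2.565 − (-0.4677)·1.102 = 3.081.
E[T] = exp(μ + σ²/2) = exp(3.081 + 0.6077) = 40 km.

E[T] ≈ 40 km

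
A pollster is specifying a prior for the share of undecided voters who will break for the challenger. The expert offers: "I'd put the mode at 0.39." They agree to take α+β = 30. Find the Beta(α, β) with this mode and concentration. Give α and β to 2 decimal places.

α = 11.92, β = 18.08

For α,β > 1 the Beta mode is (α−1)/(α+β−2). With α+β = 30, the mode is (α−1)/28.
Set (α−1)/28 = 0.39 → α = 1 + 0.39·28 = 11.92.
β = 30 − α = 18.08.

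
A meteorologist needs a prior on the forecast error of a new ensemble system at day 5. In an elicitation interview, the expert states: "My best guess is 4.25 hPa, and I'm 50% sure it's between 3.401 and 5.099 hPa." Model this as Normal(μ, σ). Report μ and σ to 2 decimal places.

A symmetric 50% interval runs μ ± z·σ with z = 0.6745.
Half-width = 0.849, so σ = 0.849/0.6745 = 1.26.
μ is the stated best guess, 4.25.

μ = 4.25, σ = 1.26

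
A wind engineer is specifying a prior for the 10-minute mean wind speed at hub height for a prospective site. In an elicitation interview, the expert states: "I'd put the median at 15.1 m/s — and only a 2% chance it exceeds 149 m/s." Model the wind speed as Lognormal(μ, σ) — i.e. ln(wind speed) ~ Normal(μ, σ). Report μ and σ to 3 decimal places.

μ ≈ 2.715, σ ≈ 1.115

If T ~ Lognormal(μ,σ) then ln T ~ Normal(μ,σ), so the p-quantile of ln T is μ + z_p·σ.
ln(15.1) = 2.715 and ln(149) = 5.004; z_{0.5} = 0, z_{0.98} = 2.054.
σ = (5.004 − 2.715)/(2.054 − (0)) = 1.115.
μ = 2.715 − (0)·1.115 = 2.715.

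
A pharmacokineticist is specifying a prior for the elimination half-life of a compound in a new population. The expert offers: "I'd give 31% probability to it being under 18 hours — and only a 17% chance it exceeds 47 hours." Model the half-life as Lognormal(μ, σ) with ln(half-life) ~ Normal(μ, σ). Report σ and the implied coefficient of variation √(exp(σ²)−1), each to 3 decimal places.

If T ~ Lognormal(μ,σ) then ln T ~ Normal(μ,σ), so the p-quantile of ln T is μ + z_p·σ.
ln(18) = 2.89 and ln(47) = 3.85; z_{0.31} = -0.4959, z_{0.83} = 0.9542.
σ = (3.85 − 2.89)/(0.9542 − (-0.4959)) = 0.662.
μ = 2.89 − (-0.4959)·0.662 = 3.219.
CV = √(exp(σ²)−1) = √(exp(0.4381)−1) = 0.741.

σ ≈ 0.662, CV ≈ 0.741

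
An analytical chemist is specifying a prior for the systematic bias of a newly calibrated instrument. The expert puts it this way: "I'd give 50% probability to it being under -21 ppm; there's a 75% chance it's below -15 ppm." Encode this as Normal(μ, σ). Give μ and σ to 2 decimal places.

μ = -21.00, σ = 8.90

For Normal(μ,σ), the p-quantile is μ + z_p·σ. Here z_{0.5} = 0, z_{0.75} = 0.6745.
So -21 = μ + 0σ and -15 = μ + 0.6745σ.
Subtracting: σ = (-15 − -21)/(0.6745 − (0)) = 8.90.
Then μ = -21 − (0)·8.90 = -21.00.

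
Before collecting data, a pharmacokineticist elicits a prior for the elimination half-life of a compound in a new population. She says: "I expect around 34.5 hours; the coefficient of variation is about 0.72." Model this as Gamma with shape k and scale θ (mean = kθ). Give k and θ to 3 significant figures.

k ≈ 1.93, θ ≈ 17.9

For Gamma(k, scale θ): mean = kθ, variance = kθ², so CV = 1/√k.
CV = 0.72, hence k = 1/CV² = 1.93.
Then θ = mean/k = 34.5/1.93 = 17.9.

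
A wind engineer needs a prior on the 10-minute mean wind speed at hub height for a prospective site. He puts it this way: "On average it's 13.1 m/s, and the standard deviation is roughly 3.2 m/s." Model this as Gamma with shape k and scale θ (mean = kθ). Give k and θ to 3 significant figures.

k ≈ 16.8, θ ≈ 0.782

For Gamma(k, scale θ): mean = kθ, variance = kθ², so CV = 1/√k.
CV = SD/mean = 3.2/13.1 = 0.2443, hence k = 1/CV² = 16.8.
Then θ = mean/k = 13.1/16.8 = 0.782.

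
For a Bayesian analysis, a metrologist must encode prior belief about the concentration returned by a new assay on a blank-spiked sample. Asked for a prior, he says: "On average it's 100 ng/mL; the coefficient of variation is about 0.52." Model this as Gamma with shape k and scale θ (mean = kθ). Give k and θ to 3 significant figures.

k ≈ 3.7, θ ≈ 27

For Gamma(k, scale θ): mean = kθ, variance = kθ², so CV = 1/√k.
CV = 0.52, hence k = 1/CV² = 3.7.
Then θ = mean/k = 100/3.7 = 27.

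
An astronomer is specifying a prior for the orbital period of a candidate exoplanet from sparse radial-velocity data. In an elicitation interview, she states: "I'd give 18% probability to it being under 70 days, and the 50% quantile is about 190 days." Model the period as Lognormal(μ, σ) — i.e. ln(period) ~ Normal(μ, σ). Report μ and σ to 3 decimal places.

μ ≈ 5.247, σ ≈ 1.091

If T ~ Lognormal(μ,σ) then ln T ~ Normal(μ,σ), so the p-quantile of ln T is μ + z_p·σ.
ln(70) = 4.248 and ln(190) = 5.247; z_{0.18} = -0.9154, z_{0.5} = 0.
σ = (5.247 − 4.248)/(0 − (-0.9154)) = 1.091.
μ = 4.248 − (-0.9154)·1.091 = 5.247.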